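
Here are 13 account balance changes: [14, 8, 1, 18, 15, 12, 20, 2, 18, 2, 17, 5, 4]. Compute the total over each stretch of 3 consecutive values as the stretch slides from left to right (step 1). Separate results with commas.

(14, 8, 1) → sum 23
(8, 1, 18) → sum 27
(1, 18, 15) → sum 34
(18, 15, 12) → sum 45
(15, 12, 20) → sum 47
(12, 20, 2) → sum 34
(20, 2, 18) → sum 40
(2, 18, 2) → sum 22
(18, 2, 17) → sum 37
(2, 17, 5) → sum 24
(17, 5, 4) → sum 26

23, 27, 34, 45, 47, 34, 40, 22, 37, 24, 26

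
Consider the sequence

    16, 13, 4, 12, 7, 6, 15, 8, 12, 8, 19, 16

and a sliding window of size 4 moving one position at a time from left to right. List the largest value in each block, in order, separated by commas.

(16, 13, 4, 12) → max 16
(13, 4, 12, 7) → max 13
(4, 12, 7, 6) → max 12
(12, 7, 6, 15) → max 15
(7, 6, 15, 8) → max 15
(6, 15, 8, 12) → max 15
(15, 8, 12, 8) → max 15
(8, 12, 8, 19) → max 19
(12, 8, 19, 16) → max 19

16, 13, 12, 15, 15, 15, 15, 19, 19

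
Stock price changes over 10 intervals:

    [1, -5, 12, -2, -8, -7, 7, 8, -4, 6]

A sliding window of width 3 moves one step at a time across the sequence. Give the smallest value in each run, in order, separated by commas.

(1, -5, 12) → min -5
(-5, 12, -2) → min -5
(12, -2, -8) → min -8
(-2, -8, -7) → min -8
(-8, -7, 7) → min -8
(-7, 7, 8) → min -7
(7, 8, -4) → min -4
(8, -4, 6) → min -4

-5, -5, -8, -8, -8, -7, -4, -4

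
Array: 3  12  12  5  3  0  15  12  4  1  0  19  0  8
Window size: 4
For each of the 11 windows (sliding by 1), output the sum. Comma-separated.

32, 32, 20, 23, 30, 31, 32, 17, 24, 20, 27

Sliding a size-4 window across the 14 values:
[3, 12, 12, 5] → sum 32
[12, 12, 5, 3] → sum 32
[12, 5, 3, 0] → sum 20
[5, 3, 0, 15] → sum 23
[3, 0, 15, 12] → sum 30
[0, 15, 12, 4] → sum 31
[15, 12, 4, 1] → sum 32
[12, 4, 1, 0] → sum 17
[4, 1, 0, 19] → sum 24
[1, 0, 19, 0] → sum 20
[0, 19, 0, 8] → sum 27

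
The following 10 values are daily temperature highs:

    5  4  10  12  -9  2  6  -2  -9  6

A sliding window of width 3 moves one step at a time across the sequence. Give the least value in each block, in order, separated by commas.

[5, 4, 10] → min 4
[4, 10, 12] → min 4
[10, 12, -9] → min -9
[12, -9, 2] → min -9
[-9, 2, 6] → min -9
[2, 6, -2] → min -2
[6, -2, -9] → min -9
[-2, -9, 6] → min -9

4, 4, -9, -9, -9, -2, -9, -9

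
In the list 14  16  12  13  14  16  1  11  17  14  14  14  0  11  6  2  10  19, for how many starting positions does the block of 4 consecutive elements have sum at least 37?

14 16 12 13 → sum 55  ≥ 37 ✓
16 12 13 14 → sum 55  ≥ 37 ✓
12 13 14 16 → sum 55  ≥ 37 ✓
13 14 16 1 → sum 44  ≥ 37 ✓
14 16 1 11 → sum 42  ≥ 37 ✓
16 1 11 17 → sum 45  ≥ 37 ✓
1 11 17 14 → sum 43  ≥ 37 ✓
11 17 14 14 → sum 56  ≥ 37 ✓
17 14 14 14 → sum 59  ≥ 37 ✓
14 14 14 0 → sum 42  ≥ 37 ✓
14 14 0 11 → sum 39  ≥ 37 ✓
14 0 11 6 → sum 31
0 11 6 2 → sum 19
11 6 2 10 → sum 29
6 2 10 19 → sum 37  ≥ 37 ✓
12 windows satisfy the condition.

12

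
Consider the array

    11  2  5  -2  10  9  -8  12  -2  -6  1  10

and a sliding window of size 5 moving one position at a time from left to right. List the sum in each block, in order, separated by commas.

Sliding a size-5 window across the 12 values:
[11, 2, 5, -2, 10] → sum 26
[2, 5, -2, 10, 9] → sum 24
[5, -2, 10, 9, -8] → sum 14
[-2, 10, 9, -8, 12] → sum 21
[10, 9, -8, 12, -2] → sum 21
[9, -8, 12, -2, -6] → sum 5
[-8, 12, -2, -6, 1] → sum -3
[12, -2, -6, 1, 10] → sum 15

26, 24, 14, 21, 21, 5, -3, 15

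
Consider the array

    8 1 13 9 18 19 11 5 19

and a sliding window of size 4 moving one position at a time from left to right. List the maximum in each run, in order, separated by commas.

(8, 1, 13, 9) → max 13
(1, 13, 9, 18) → max 18
(13, 9, 18, 19) → max 19
(9, 18, 19, 11) → max 19
(18, 19, 11, 5) → max 19
(19, 11, 5, 19) → max 19

13, 18, 19, 19, 19, 19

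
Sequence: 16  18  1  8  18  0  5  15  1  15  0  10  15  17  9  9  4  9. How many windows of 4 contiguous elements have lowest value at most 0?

8

(16, 18, 1, 8) → min 1
(18, 1, 8, 18) → min 1
(1, 8, 18, 0) → min 0  ≤ 0 ✓
(8, 18, 0, 5) → min 0  ≤ 0 ✓
(18, 0, 5, 15) → min 0  ≤ 0 ✓
(0, 5, 15, 1) → min 0  ≤ 0 ✓
(5, 15, 1, 15) → min 1
(15, 1, 15, 0) → min 0  ≤ 0 ✓
(1, 15, 0, 10) → min 0  ≤ 0 ✓
(15, 0, 10, 15) → min 0  ≤ 0 ✓
(0, 10, 15, 17) → min 0  ≤ 0 ✓
(10, 15, 17, 9) → min 9
(15, 17, 9, 9) → min 9
(17, 9, 9, 4) → min 4
(9, 9, 4, 9) → min 4
8 windows satisfy the condition.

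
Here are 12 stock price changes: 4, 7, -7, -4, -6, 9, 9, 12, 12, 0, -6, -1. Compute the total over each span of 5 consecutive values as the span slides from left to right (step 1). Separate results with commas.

4 7 -7 -4 -6 → sum -6
7 -7 -4 -6 9 → sum -1
-7 -4 -6 9 9 → sum 1
-4 -6 9 9 12 → sum 20
-6 9 9 12 12 → sum 36
9 9 12 12 0 → sum 42
9 12 12 0 -6 → sum 27
12 12 0 -6 -1 → sum 17

-6, -1, 1, 20, 36, 42, 27, 17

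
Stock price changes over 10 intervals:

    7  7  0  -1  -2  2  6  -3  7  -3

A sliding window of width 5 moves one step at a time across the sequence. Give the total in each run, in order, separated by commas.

11, 6, 5, 2, 10, 9

Sliding a size-5 window across the 10 values:
7 7 0 -1 -2 → sum 11
7 0 -1 -2 2 → sum 6
0 -1 -2 2 6 → sum 5
-1 -2 2 6 -3 → sum 2
-2 2 6 -3 7 → sum 10
2 6 -3 7 -3 → sum 9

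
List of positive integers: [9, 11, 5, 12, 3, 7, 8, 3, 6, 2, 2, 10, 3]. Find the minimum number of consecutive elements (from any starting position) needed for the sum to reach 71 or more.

Extend right; whenever the sum reaches 71, record the length and shrink from the left:
add 9: running sum 9 < 71
add 11: running sum 20 < 71
add 5: running sum 25 < 71
add 12: running sum 37 < 71
add 3: running sum 40 < 71
add 7: running sum 47 < 71
add 8: running sum 55 < 71
add 3: running sum 58 < 71
add 6: running sum 64 < 71
add 2: running sum 66 < 71
add 2: running sum 68 < 71
end 11: [9, 11, 5, 12, 3, 7, 8, 3, 6, 2, 2, 10] sum 78, len 12
end 12: [11, 5, 12, 3, 7, 8, 3, 6, 2, 2, 10, 3] sum 72, len 12
Shortest qualifying length: 12.

12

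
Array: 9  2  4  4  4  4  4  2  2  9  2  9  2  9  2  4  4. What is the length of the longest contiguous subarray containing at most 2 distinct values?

8

add 9: window [9] (1 distinct), len 1
add 2: window [9, 2] (2 distinct), len 2
add 4: window [2, 4] (2 distinct), len 2
add 4: window [2, 4, 4] (2 distinct), len 3
add 4: window [2, 4, 4, 4] (2 distinct), len 4
add 4: window [2, 4, 4, 4, 4] (2 distinct), len 5
add 4: window [2, 4, 4, 4, 4, 4] (2 distinct), len 6
add 2: window [2, 4, 4, 4, 4, 4, 2] (2 distinct), len 7
add 2: window [2, 4, 4, 4, 4, 4, 2, 2] (2 distinct), len 8
add 9: window [2, 2, 9] (2 distinct), len 3
add 2: window [2, 2, 9, 2] (2 distinct), len 4
add 9: window [2, 2, 9, 2, 9] (2 distinct), len 5
add 2: window [2, 2, 9, 2, 9, 2] (2 distinct), len 6
add 9: window [2, 2, 9, 2, 9, 2, 9] (2 distinct), len 7
add 2: window [2, 2, 9, 2, 9, 2, 9, 2] (2 distinct), len 8
add 4: window [2, 4] (2 distinct), len 2
add 4: window [2, 4, 4] (2 distinct), len 3
Longest length with ≤2 distinct: 8.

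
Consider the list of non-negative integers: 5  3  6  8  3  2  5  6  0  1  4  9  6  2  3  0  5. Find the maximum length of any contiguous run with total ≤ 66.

16

Extend to the right; shrink from the left whenever the sum exceeds 66:
→ 5: sum 5, len 1
→ 3: sum 8, len 2
→ 6: sum 14, len 3
→ 8: sum 22, len 4
→ 3: sum 25, len 5
→ 2: sum 27, len 6
→ 5: sum 32, len 7
→ 6: sum 38, len 8
→ 0: sum 38, len 9
→ 1: sum 39, len 10
→ 4: sum 43, len 11
→ 9: sum 52, len 12
→ 6: sum 58, len 13
→ 2: sum 60, len 14
→ 3: sum 63, len 15
→ 0: sum 63, len 16
→ 5 (dropped 5): sum 63, len 16
Longest length seen: 16.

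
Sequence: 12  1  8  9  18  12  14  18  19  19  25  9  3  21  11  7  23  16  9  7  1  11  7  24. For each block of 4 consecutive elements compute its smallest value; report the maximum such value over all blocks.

18

Each size-4 window and its min:
12 1 8 9 → min 1
1 8 9 18 → min 1
8 9 18 12 → min 8
9 18 12 14 → min 9
18 12 14 18 → min 12
12 14 18 19 → min 12
14 18 19 19 → min 14
18 19 19 25 → min 18
19 19 25 9 → min 9
19 25 9 3 → min 3
25 9 3 21 → min 3
9 3 21 11 → min 3
3 21 11 7 → min 3
21 11 7 23 → min 7
11 7 23 16 → min 7
7 23 16 9 → min 7
23 16 9 7 → min 7
16 9 7 1 → min 1
9 7 1 11 → min 1
7 1 11 7 → min 1
1 11 7 24 → min 1
Maximum of these is 18.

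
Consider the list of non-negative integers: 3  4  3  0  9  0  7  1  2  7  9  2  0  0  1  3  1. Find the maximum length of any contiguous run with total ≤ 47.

Extend to the right; shrink from the left whenever the sum exceeds 47:
add 3: [3] sum 3, len 1
add 4: [3, 4] sum 7, len 2
add 3: [3, 4, 3] sum 10, len 3
add 0: [3, 4, 3, 0] sum 10, len 4
add 9: [3, 4, 3, 0, 9] sum 19, len 5
add 0: [3, 4, 3, 0, 9, 0] sum 19, len 6
add 7: [3, 4, 3, 0, 9, 0, 7] sum 26, len 7
add 1: [3, 4, 3, 0, 9, 0, 7, 1] sum 27, len 8
add 2: [3, 4, 3, 0, 9, 0, 7, 1, 2] sum 29, len 9
add 7: [3, 4, 3, 0, 9, 0, 7, 1, 2, 7] sum 36, len 10
add 9: [3, 4, 3, 0, 9, 0, 7, 1, 2, 7, 9] sum 45, len 11
add 2: [3, 4, 3, 0, 9, 0, 7, 1, 2, 7, 9, 2] sum 47, len 12
add 0: [3, 4, 3, 0, 9, 0, 7, 1, 2, 7, 9, 2, 0] sum 47, len 13
add 0: [3, 4, 3, 0, 9, 0, 7, 1, 2, 7, 9, 2, 0, 0] sum 47, len 14
add 1: [4, 3, 0, 9, 0, 7, 1, 2, 7, 9, 2, 0, 0, 1] sum 45, len 14
add 3: [3, 0, 9, 0, 7, 1, 2, 7, 9, 2, 0, 0, 1, 3] sum 44, len 14
add 1: [3, 0, 9, 0, 7, 1, 2, 7, 9, 2, 0, 0, 1, 3, 1] sum 45, len 15
Longest length seen: 15.

15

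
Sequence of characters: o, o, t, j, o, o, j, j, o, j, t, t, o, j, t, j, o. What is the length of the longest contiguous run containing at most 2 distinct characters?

7

Extend right; when distinct count exceeds 2, shrink from the left:
add o: window [o] (1 distinct), len 1
add o: window [o, o] (1 distinct), len 2
add t: window [o, o, t] (2 distinct), len 3
add j: window [t, j] (2 distinct), len 2
add o: window [j, o] (2 distinct), len 2
add o: window [j, o, o] (2 distinct), len 3
add j: window [j, o, o, j] (2 distinct), len 4
add j: window [j, o, o, j, j] (2 distinct), len 5
add o: window [j, o, o, j, j, o] (2 distinct), len 6
add j: window [j, o, o, j, j, o, j] (2 distinct), len 7
add t: window [j, t] (2 distinct), len 2
add t: window [j, t, t] (2 distinct), len 3
add o: window [t, t, o] (2 distinct), len 3
add j: window [o, j] (2 distinct), len 2
add t: window [j, t] (2 distinct), len 2
add j: window [j, t, j] (2 distinct), len 3
add o: window [j, o] (2 distinct), len 2
Longest length with ≤2 distinct: 7.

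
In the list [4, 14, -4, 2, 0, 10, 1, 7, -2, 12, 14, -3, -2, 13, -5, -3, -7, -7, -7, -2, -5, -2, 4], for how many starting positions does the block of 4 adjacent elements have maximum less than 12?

10

[4, 14, -4, 2] → max 14
[14, -4, 2, 0] → max 14
[-4, 2, 0, 10] → max 10  < 12 ✓
[2, 0, 10, 1] → max 10  < 12 ✓
[0, 10, 1, 7] → max 10  < 12 ✓
[10, 1, 7, -2] → max 10  < 12 ✓
[1, 7, -2, 12] → max 12
[7, -2, 12, 14] → max 14
[-2, 12, 14, -3] → max 14
[12, 14, -3, -2] → max 14
[14, -3, -2, 13] → max 14
[-3, -2, 13, -5] → max 13
[-2, 13, -5, -3] → max 13
[13, -5, -3, -7] → max 13
[-5, -3, -7, -7] → max -3  < 12 ✓
[-3, -7, -7, -7] → max -3  < 12 ✓
[-7, -7, -7, -2] → max -2  < 12 ✓
[-7, -7, -2, -5] → max -2  < 12 ✓
[-7, -2, -5, -2] → max -2  < 12 ✓
[-2, -5, -2, 4] → max 4  < 12 ✓
10 windows satisfy the condition.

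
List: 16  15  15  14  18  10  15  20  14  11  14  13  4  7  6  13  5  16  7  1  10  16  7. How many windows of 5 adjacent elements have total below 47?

(16, 15, 15, 14, 18) → sum 78
(15, 15, 14, 18, 10) → sum 72
(15, 14, 18, 10, 15) → sum 72
(14, 18, 10, 15, 20) → sum 77
(18, 10, 15, 20, 14) → sum 77
(10, 15, 20, 14, 11) → sum 70
(15, 20, 14, 11, 14) → sum 74
(20, 14, 11, 14, 13) → sum 72
(14, 11, 14, 13, 4) → sum 56
(11, 14, 13, 4, 7) → sum 49
(14, 13, 4, 7, 6) → sum 44  < 47 ✓
(13, 4, 7, 6, 13) → sum 43  < 47 ✓
(4, 7, 6, 13, 5) → sum 35  < 47 ✓
(7, 6, 13, 5, 16) → sum 47
(6, 13, 5, 16, 7) → sum 47
(13, 5, 16, 7, 1) → sum 42  < 47 ✓
(5, 16, 7, 1, 10) → sum 39  < 47 ✓
(16, 7, 1, 10, 16) → sum 50
(7, 1, 10, 16, 7) → sum 41  < 47 ✓
6 windows satisfy the condition.

6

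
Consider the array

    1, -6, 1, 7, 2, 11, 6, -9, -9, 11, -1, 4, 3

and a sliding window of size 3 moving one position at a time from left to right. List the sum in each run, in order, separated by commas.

Sliding a size-3 window across the 13 values:
1 -6 1 → sum -4
-6 1 7 → sum 2
1 7 2 → sum 10
7 2 11 → sum 20
2 11 6 → sum 19
11 6 -9 → sum 8
6 -9 -9 → sum -12
-9 -9 11 → sum -7
-9 11 -1 → sum 1
11 -1 4 → sum 14
-1 4 3 → sum 6

-4, 2, 10, 20, 19, 8, -12, -7, 1, 14, 6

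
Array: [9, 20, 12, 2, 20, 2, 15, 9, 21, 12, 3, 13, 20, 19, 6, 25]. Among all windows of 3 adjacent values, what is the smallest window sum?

9 20 12 → sum 41
20 12 2 → sum 34
12 2 20 → sum 34
2 20 2 → sum 24
20 2 15 → sum 37
2 15 9 → sum 26
15 9 21 → sum 45
9 21 12 → sum 42
21 12 3 → sum 36
12 3 13 → sum 28
3 13 20 → sum 36
13 20 19 → sum 52
20 19 6 → sum 45
19 6 25 → sum 50
Smallest of these is 24.

24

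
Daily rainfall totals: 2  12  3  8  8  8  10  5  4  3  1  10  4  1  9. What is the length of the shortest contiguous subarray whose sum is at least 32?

add 2: running sum 2 < 32
add 12: running sum 14 < 32
add 3: running sum 17 < 32
add 8: running sum 25 < 32
end 4: [2, 12, 3, 8, 8] sum 33, len 5
end 5: [12, 3, 8, 8, 8] sum 39, len 5
end 6: [8, 8, 8, 10] sum 34, len 4
end 7: [8, 8, 8, 10, 5] sum 39, len 5
end 8: [8, 8, 10, 5, 4] sum 35, len 5
end 9: [8, 8, 10, 5, 4, 3] sum 38, len 6
end 10: [8, 8, 10, 5, 4, 3, 1] sum 39, len 7
end 11: [10, 5, 4, 3, 1, 10] sum 33, len 6
end 12: [10, 5, 4, 3, 1, 10, 4] sum 37, len 7
end 13: [10, 5, 4, 3, 1, 10, 4, 1] sum 38, len 8
end 14: [4, 3, 1, 10, 4, 1, 9] sum 32, len 7
Shortest qualifying length: 4.

4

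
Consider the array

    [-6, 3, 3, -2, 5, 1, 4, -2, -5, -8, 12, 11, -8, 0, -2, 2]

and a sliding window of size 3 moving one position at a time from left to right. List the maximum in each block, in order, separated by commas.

3, 3, 5, 5, 5, 4, 4, -2, 12, 12, 12, 11, 0, 2

Sliding a size-3 window across the 16 values:
[-6, 3, 3] → max 3
[3, 3, -2] → max 3
[3, -2, 5] → max 5
[-2, 5, 1] → max 5
[5, 1, 4] → max 5
[1, 4, -2] → max 4
[4, -2, -5] → max 4
[-2, -5, -8] → max -2
[-5, -8, 12] → max 12
[-8, 12, 11] → max 12
[12, 11, -8] → max 12
[11, -8, 0] → max 11
[-8, 0, -2] → max 0
[0, -2, 2] → max 2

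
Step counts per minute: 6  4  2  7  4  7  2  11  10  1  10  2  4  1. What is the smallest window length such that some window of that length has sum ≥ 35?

Extend right; whenever the sum reaches 35, record the length and shrink from the left:
add 6: running sum 6 < 35
add 4: running sum 10 < 35
add 2: running sum 12 < 35
add 7: running sum 19 < 35
add 4: running sum 23 < 35
add 7: running sum 30 < 35
add 2: running sum 32 < 35
add 11: shortest ending here [4, 2, 7, 4, 7, 2, 11] sum 37, len 7
add 10: shortest ending here [7, 4, 7, 2, 11, 10] sum 41, len 6
add 1: shortest ending here [4, 7, 2, 11, 10, 1] sum 35, len 6
add 10: shortest ending here [7, 2, 11, 10, 1, 10] sum 41, len 6
add 2: shortest ending here [2, 11, 10, 1, 10, 2] sum 36, len 6
add 4: shortest ending here [11, 10, 1, 10, 2, 4] sum 38, len 6
add 1: shortest ending here [11, 10, 1, 10, 2, 4, 1] sum 39, len 7
Shortest qualifying length: 6.

6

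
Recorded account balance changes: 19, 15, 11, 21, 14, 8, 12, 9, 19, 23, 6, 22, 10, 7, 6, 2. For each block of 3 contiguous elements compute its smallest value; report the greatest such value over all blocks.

11

[19, 15, 11] → min 11
[15, 11, 21] → min 11
[11, 21, 14] → min 11
[21, 14, 8] → min 8
[14, 8, 12] → min 8
[8, 12, 9] → min 8
[12, 9, 19] → min 9
[9, 19, 23] → min 9
[19, 23, 6] → min 6
[23, 6, 22] → min 6
[6, 22, 10] → min 6
[22, 10, 7] → min 7
[10, 7, 6] → min 6
[7, 6, 2] → min 2
Greatest of these is 11.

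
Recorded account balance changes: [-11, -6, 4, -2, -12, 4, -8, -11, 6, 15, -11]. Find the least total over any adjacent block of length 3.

Window sums for each of the 9 positions:
(-11, -6, 4) → sum -13
(-6, 4, -2) → sum -4
(4, -2, -12) → sum -10
(-2, -12, 4) → sum -10
(-12, 4, -8) → sum -16
(4, -8, -11) → sum -15
(-8, -11, 6) → sum -13
(-11, 6, 15) → sum 10
(6, 15, -11) → sum 10
Least of these is -16.

-16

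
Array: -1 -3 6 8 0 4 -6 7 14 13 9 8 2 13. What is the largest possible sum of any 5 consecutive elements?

51

[-1, -3, 6, 8, 0] → sum 10
[-3, 6, 8, 0, 4] → sum 15
[6, 8, 0, 4, -6] → sum 12
[8, 0, 4, -6, 7] → sum 13
[0, 4, -6, 7, 14] → sum 19
[4, -6, 7, 14, 13] → sum 32
[-6, 7, 14, 13, 9] → sum 37
[7, 14, 13, 9, 8] → sum 51
[14, 13, 9, 8, 2] → sum 46
[13, 9, 8, 2, 13] → sum 45
Largest of these is 51.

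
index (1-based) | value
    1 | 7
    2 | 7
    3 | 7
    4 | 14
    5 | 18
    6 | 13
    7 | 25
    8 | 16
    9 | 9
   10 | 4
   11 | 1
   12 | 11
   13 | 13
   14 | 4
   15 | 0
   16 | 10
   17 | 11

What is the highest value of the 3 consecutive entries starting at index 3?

Elements at indices 3..5: 7, 14, 18
max(7, 14, 18) = 18

18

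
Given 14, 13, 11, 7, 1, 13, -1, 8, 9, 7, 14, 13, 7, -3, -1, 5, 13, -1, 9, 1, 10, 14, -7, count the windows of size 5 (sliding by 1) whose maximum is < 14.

11

14 13 11 7 1 → max 14
13 11 7 1 13 → max 13  < 14 ✓
11 7 1 13 -1 → max 13  < 14 ✓
7 1 13 -1 8 → max 13  < 14 ✓
1 13 -1 8 9 → max 13  < 14 ✓
13 -1 8 9 7 → max 13  < 14 ✓
-1 8 9 7 14 → max 14
8 9 7 14 13 → max 14
9 7 14 13 7 → max 14
7 14 13 7 -3 → max 14
14 13 7 -3 -1 → max 14
13 7 -3 -1 5 → max 13  < 14 ✓
7 -3 -1 5 13 → max 13  < 14 ✓
-3 -1 5 13 -1 → max 13  < 14 ✓
-1 5 13 -1 9 → max 13  < 14 ✓
5 13 -1 9 1 → max 13  < 14 ✓
13 -1 9 1 10 → max 13  < 14 ✓
-1 9 1 10 14 → max 14
9 1 10 14 -7 → max 14
11 windows satisfy the condition.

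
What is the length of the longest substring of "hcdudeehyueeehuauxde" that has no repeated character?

5

add h: [h] len 1
add c: [h, c] len 2
add d: [h, c, d] len 3
add u: [h, c, d, u] len 4
add d (repeat d, move left end past it): [u, d] len 2
add e: [u, d, e] len 3
add e (repeat e, move left end past it): [e] len 1
add h: [e, h] len 2
add y: [e, h, y] len 3
add u: [e, h, y, u] len 4
add e (repeat e, move left end past it): [h, y, u, e] len 4
add e (repeat e, move left end past it): [e] len 1
add e (repeat e, move left end past it): [e] len 1
add h: [e, h] len 2
add u: [e, h, u] len 3
add a: [e, h, u, a] len 4
add u (repeat u, move left end past it): [a, u] len 2
add x: [a, u, x] len 3
add d: [a, u, x, d] len 4
add e: [a, u, x, d, e] len 5
Longest all-distinct length: 5.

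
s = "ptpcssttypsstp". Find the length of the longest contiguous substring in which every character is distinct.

4

add p: [p] len 1
add t: [p, t] len 2
add p (repeat p, move left end past it): [t, p] len 2
add c: [t, p, c] len 3
add s: [t, p, c, s] len 4
add s (repeat s, move left end past it): [s] len 1
add t: [s, t] len 2
add t (repeat t, move left end past it): [t] len 1
add y: [t, y] len 2
add p: [t, y, p] len 3
add s: [t, y, p, s] len 4
add s (repeat s, move left end past it): [s] len 1
add t: [s, t] len 2
add p: [s, t, p] len 3
Longest all-distinct length: 4.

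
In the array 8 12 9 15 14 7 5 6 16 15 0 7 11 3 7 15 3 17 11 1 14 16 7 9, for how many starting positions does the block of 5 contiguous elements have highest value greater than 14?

19

8 12 9 15 14 → max 15  > 14 ✓
12 9 15 14 7 → max 15  > 14 ✓
9 15 14 7 5 → max 15  > 14 ✓
15 14 7 5 6 → max 15  > 14 ✓
14 7 5 6 16 → max 16  > 14 ✓
7 5 6 16 15 → max 16  > 14 ✓
5 6 16 15 0 → max 16  > 14 ✓
6 16 15 0 7 → max 16  > 14 ✓
16 15 0 7 11 → max 16  > 14 ✓
15 0 7 11 3 → max 15  > 14 ✓
0 7 11 3 7 → max 11
7 11 3 7 15 → max 15  > 14 ✓
11 3 7 15 3 → max 15  > 14 ✓
3 7 15 3 17 → max 17  > 14 ✓
7 15 3 17 11 → max 17  > 14 ✓
15 3 17 11 1 → max 17  > 14 ✓
3 17 11 1 14 → max 17  > 14 ✓
17 11 1 14 16 → max 17  > 14 ✓
11 1 14 16 7 → max 16  > 14 ✓
1 14 16 7 9 → max 16  > 14 ✓
19 windows satisfy the condition.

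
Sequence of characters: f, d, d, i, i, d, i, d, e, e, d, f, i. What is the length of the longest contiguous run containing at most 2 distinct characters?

[f] 1 distinct, len 1
[f, d] 2 distinct, len 2
[f, d, d] 2 distinct, len 3
[d, d, i] 2 distinct, len 3
[d, d, i, i] 2 distinct, len 4
[d, d, i, i, d] 2 distinct, len 5
[d, d, i, i, d, i] 2 distinct, len 6
[d, d, i, i, d, i, d] 2 distinct, len 7
[d, e] 2 distinct, len 2
[d, e, e] 2 distinct, len 3
[d, e, e, d] 2 distinct, len 4
[d, f] 2 distinct, len 2
[f, i] 2 distinct, len 2
Longest length with ≤2 distinct: 7.

7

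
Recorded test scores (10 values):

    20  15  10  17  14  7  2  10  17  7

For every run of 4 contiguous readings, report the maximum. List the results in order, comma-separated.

20, 17, 17, 17, 14, 17, 17

20 15 10 17 → max 20
15 10 17 14 → max 17
10 17 14 7 → max 17
17 14 7 2 → max 17
14 7 2 10 → max 14
7 2 10 17 → max 17
2 10 17 7 → max 17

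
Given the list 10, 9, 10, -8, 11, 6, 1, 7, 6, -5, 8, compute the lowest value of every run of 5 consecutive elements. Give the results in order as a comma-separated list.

10 9 10 -8 11 → min -8
9 10 -8 11 6 → min -8
10 -8 11 6 1 → min -8
-8 11 6 1 7 → min -8
11 6 1 7 6 → min 1
6 1 7 6 -5 → min -5
1 7 6 -5 8 → min -5

-8, -8, -8, -8, 1, -5, -5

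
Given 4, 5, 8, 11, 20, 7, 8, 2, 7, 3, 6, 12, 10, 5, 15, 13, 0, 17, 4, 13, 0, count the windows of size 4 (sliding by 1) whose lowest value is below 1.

5

(4, 5, 8, 11) → min 4
(5, 8, 11, 20) → min 5
(8, 11, 20, 7) → min 7
(11, 20, 7, 8) → min 7
(20, 7, 8, 2) → min 2
(7, 8, 2, 7) → min 2
(8, 2, 7, 3) → min 2
(2, 7, 3, 6) → min 2
(7, 3, 6, 12) → min 3
(3, 6, 12, 10) → min 3
(6, 12, 10, 5) → min 5
(12, 10, 5, 15) → min 5
(10, 5, 15, 13) → min 5
(5, 15, 13, 0) → min 0  < 1 ✓
(15, 13, 0, 17) → min 0  < 1 ✓
(13, 0, 17, 4) → min 0  < 1 ✓
(0, 17, 4, 13) → min 0  < 1 ✓
(17, 4, 13, 0) → min 0  < 1 ✓
5 windows satisfy the condition.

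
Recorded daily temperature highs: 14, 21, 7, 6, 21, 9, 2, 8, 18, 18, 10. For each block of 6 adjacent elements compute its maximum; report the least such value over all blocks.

18

(14, 21, 7, 6, 21, 9) → max 21
(21, 7, 6, 21, 9, 2) → max 21
(7, 6, 21, 9, 2, 8) → max 21
(6, 21, 9, 2, 8, 18) → max 21
(21, 9, 2, 8, 18, 18) → max 21
(9, 2, 8, 18, 18, 10) → max 18
Least of these is 18.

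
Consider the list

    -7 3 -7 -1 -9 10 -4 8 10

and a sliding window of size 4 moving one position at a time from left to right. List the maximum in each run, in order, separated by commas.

3, 3, 10, 10, 10, 10

-7 3 -7 -1 → max 3
3 -7 -1 -9 → max 3
-7 -1 -9 10 → max 10
-1 -9 10 -4 → max 10
-9 10 -4 8 → max 10
10 -4 8 10 → max 10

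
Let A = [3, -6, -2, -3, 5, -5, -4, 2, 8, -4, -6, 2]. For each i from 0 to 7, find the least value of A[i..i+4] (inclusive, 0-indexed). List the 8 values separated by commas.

[3, -6, -2, -3, 5] → min -6
[-6, -2, -3, 5, -5] → min -6
[-2, -3, 5, -5, -4] → min -5
[-3, 5, -5, -4, 2] → min -5
[5, -5, -4, 2, 8] → min -5
[-5, -4, 2, 8, -4] → min -5
[-4, 2, 8, -4, -6] → min -6
[2, 8, -4, -6, 2] → min -6

-6, -6, -5, -5, -5, -5, -6, -6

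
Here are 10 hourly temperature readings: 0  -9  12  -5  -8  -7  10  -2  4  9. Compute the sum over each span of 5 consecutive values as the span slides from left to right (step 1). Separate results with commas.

-10, -17, 2, -12, -3, 14

(0, -9, 12, -5, -8) → sum -10
(-9, 12, -5, -8, -7) → sum -17
(12, -5, -8, -7, 10) → sum 2
(-5, -8, -7, 10, -2) → sum -12
(-8, -7, 10, -2, 4) → sum -3
(-7, 10, -2, 4, 9) → sum 14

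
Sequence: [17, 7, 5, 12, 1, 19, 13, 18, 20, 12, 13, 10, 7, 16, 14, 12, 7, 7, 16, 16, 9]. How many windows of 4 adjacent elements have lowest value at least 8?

17 7 5 12 → min 5
7 5 12 1 → min 1
5 12 1 19 → min 1
12 1 19 13 → min 1
1 19 13 18 → min 1
19 13 18 20 → min 13  ≥ 8 ✓
13 18 20 12 → min 12  ≥ 8 ✓
18 20 12 13 → min 12  ≥ 8 ✓
20 12 13 10 → min 10  ≥ 8 ✓
12 13 10 7 → min 7
13 10 7 16 → min 7
10 7 16 14 → min 7
7 16 14 12 → min 7
16 14 12 7 → min 7
14 12 7 7 → min 7
12 7 7 16 → min 7
7 7 16 16 → min 7
7 16 16 9 → min 7
4 windows satisfy the condition.

4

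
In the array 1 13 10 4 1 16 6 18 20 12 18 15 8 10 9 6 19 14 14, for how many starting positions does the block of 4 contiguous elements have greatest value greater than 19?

(1, 13, 10, 4) → max 13
(13, 10, 4, 1) → max 13
(10, 4, 1, 16) → max 16
(4, 1, 16, 6) → max 16
(1, 16, 6, 18) → max 18
(16, 6, 18, 20) → max 20  > 19 ✓
(6, 18, 20, 12) → max 20  > 19 ✓
(18, 20, 12, 18) → max 20  > 19 ✓
(20, 12, 18, 15) → max 20  > 19 ✓
(12, 18, 15, 8) → max 18
(18, 15, 8, 10) → max 18
(15, 8, 10, 9) → max 15
(8, 10, 9, 6) → max 10
(10, 9, 6, 19) → max 19
(9, 6, 19, 14) → max 19
(6, 19, 14, 14) → max 19
4 windows satisfy the condition.

4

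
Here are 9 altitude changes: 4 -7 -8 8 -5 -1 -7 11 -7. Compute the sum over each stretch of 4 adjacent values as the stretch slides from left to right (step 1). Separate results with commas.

-3, -12, -6, -5, -2, -4

4 -7 -8 8 → sum -3
-7 -8 8 -5 → sum -12
-8 8 -5 -1 → sum -6
8 -5 -1 -7 → sum -5
-5 -1 -7 11 → sum -2
-1 -7 11 -7 → sum -4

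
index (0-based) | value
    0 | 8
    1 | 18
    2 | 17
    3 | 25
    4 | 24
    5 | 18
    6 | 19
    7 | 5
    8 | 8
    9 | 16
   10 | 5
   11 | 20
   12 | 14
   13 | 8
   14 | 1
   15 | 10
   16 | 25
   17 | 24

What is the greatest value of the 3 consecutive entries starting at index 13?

Elements at indices 13..15: 8, 1, 10
max(8, 1, 10) = 10

10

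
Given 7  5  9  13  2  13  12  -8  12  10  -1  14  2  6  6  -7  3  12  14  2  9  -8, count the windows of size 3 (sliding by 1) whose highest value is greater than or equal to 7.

7 5 9 → max 9  ≥ 7 ✓
5 9 13 → max 13  ≥ 7 ✓
9 13 2 → max 13  ≥ 7 ✓
13 2 13 → max 13  ≥ 7 ✓
2 13 12 → max 13  ≥ 7 ✓
13 12 -8 → max 13  ≥ 7 ✓
12 -8 12 → max 12  ≥ 7 ✓
-8 12 10 → max 12  ≥ 7 ✓
12 10 -1 → max 12  ≥ 7 ✓
10 -1 14 → max 14  ≥ 7 ✓
-1 14 2 → max 14  ≥ 7 ✓
14 2 6 → max 14  ≥ 7 ✓
2 6 6 → max 6
6 6 -7 → max 6
6 -7 3 → max 6
-7 3 12 → max 12  ≥ 7 ✓
3 12 14 → max 14  ≥ 7 ✓
12 14 2 → max 14  ≥ 7 ✓
14 2 9 → max 14  ≥ 7 ✓
2 9 -8 → max 9  ≥ 7 ✓
17 windows satisfy the condition.

17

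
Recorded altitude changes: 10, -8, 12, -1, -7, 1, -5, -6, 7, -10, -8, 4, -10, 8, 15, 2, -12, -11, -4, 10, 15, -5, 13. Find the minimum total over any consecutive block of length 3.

-27

10 -8 12 → sum 14
-8 12 -1 → sum 3
12 -1 -7 → sum 4
-1 -7 1 → sum -7
-7 1 -5 → sum -11
1 -5 -6 → sum -10
-5 -6 7 → sum -4
-6 7 -10 → sum -9
7 -10 -8 → sum -11
-10 -8 4 → sum -14
-8 4 -10 → sum -14
4 -10 8 → sum 2
-10 8 15 → sum 13
8 15 2 → sum 25
15 2 -12 → sum 5
2 -12 -11 → sum -21
-12 -11 -4 → sum -27
-11 -4 10 → sum -5
-4 10 15 → sum 21
10 15 -5 → sum 20
15 -5 13 → sum 23
Minimum of these is -27.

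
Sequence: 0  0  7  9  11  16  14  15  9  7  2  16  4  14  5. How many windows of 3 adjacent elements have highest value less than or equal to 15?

0 0 7 → max 7  ≤ 15 ✓
0 7 9 → max 9  ≤ 15 ✓
7 9 11 → max 11  ≤ 15 ✓
9 11 16 → max 16
11 16 14 → max 16
16 14 15 → max 16
14 15 9 → max 15  ≤ 15 ✓
15 9 7 → max 15  ≤ 15 ✓
9 7 2 → max 9  ≤ 15 ✓
7 2 16 → max 16
2 16 4 → max 16
16 4 14 → max 16
4 14 5 → max 14  ≤ 15 ✓
7 windows satisfy the condition.

7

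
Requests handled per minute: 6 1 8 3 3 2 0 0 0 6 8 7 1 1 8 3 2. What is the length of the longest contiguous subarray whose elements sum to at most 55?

→ 6: sum 6, len 1
→ 1: sum 7, len 2
→ 8: sum 15, len 3
→ 3: sum 18, len 4
→ 3: sum 21, len 5
→ 2: sum 23, len 6
→ 0: sum 23, len 7
→ 0: sum 23, len 8
→ 0: sum 23, len 9
→ 6: sum 29, len 10
→ 8: sum 37, len 11
→ 7: sum 44, len 12
→ 1: sum 45, len 13
→ 1: sum 46, len 14
→ 8: sum 54, len 15
→ 3 (dropped 6): sum 51, len 15
→ 2: sum 53, len 16
Longest length seen: 16.

16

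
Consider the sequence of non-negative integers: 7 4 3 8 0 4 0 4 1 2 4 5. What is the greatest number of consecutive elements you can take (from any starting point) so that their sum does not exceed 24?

8

[7] sum 7 len 1
[7, 4] sum 11 len 2
[7, 4, 3] sum 14 len 3
[7, 4, 3, 8] sum 22 len 4
[7, 4, 3, 8, 0] sum 22 len 5
[4, 3, 8, 0, 4] sum 19 len 5
[4, 3, 8, 0, 4, 0] sum 19 len 6
[4, 3, 8, 0, 4, 0, 4] sum 23 len 7
[4, 3, 8, 0, 4, 0, 4, 1] sum 24 len 8
[3, 8, 0, 4, 0, 4, 1, 2] sum 22 len 8
[8, 0, 4, 0, 4, 1, 2, 4] sum 23 len 8
[0, 4, 0, 4, 1, 2, 4, 5] sum 20 len 8
Longest length seen: 8.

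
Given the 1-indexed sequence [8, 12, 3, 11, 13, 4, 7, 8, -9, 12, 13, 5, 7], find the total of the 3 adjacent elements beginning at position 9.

16

Elements at indices 9..11: -9, 12, 13
sum(-9, 12, 13) = 16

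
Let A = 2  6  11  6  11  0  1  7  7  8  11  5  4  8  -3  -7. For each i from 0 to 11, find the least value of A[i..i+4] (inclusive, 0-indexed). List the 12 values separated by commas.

2, 0, 0, 0, 0, 0, 1, 5, 4, 4, -3, -7

2 6 11 6 11 → min 2
6 11 6 11 0 → min 0
11 6 11 0 1 → min 0
6 11 0 1 7 → min 0
11 0 1 7 7 → min 0
0 1 7 7 8 → min 0
1 7 7 8 11 → min 1
7 7 8 11 5 → min 5
7 8 11 5 4 → min 4
8 11 5 4 8 → min 4
11 5 4 8 -3 → min -3
5 4 8 -3 -7 → min -7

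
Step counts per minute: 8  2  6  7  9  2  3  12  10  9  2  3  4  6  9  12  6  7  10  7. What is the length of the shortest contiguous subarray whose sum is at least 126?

19

add 8: running sum 8 < 126
add 2: running sum 10 < 126
add 6: running sum 16 < 126
add 7: running sum 23 < 126
add 9: running sum 32 < 126
add 2: running sum 34 < 126
add 3: running sum 37 < 126
add 12: running sum 49 < 126
add 10: running sum 59 < 126
add 9: running sum 68 < 126
add 2: running sum 70 < 126
add 3: running sum 73 < 126
add 4: running sum 77 < 126
add 6: running sum 83 < 126
add 9: running sum 92 < 126
add 12: running sum 104 < 126
add 6: running sum 110 < 126
add 7: running sum 117 < 126
add 10: shortest ending here [8, 2, 6, 7, 9, 2, 3, 12, 10, 9, 2, 3, 4, 6, 9, 12, 6, 7, 10] sum 127, len 19
add 7: shortest ending here [2, 6, 7, 9, 2, 3, 12, 10, 9, 2, 3, 4, 6, 9, 12, 6, 7, 10, 7] sum 126, len 19
Shortest qualifying length: 19.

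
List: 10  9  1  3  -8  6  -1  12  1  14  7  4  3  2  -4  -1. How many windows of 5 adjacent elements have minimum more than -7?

7

10 9 1 3 -8 → min -8
9 1 3 -8 6 → min -8
1 3 -8 6 -1 → min -8
3 -8 6 -1 12 → min -8
-8 6 -1 12 1 → min -8
6 -1 12 1 14 → min -1  > -7 ✓
-1 12 1 14 7 → min -1  > -7 ✓
12 1 14 7 4 → min 1  > -7 ✓
1 14 7 4 3 → min 1  > -7 ✓
14 7 4 3 2 → min 2  > -7 ✓
7 4 3 2 -4 → min -4  > -7 ✓
4 3 2 -4 -1 → min -4  > -7 ✓
7 windows satisfy the condition.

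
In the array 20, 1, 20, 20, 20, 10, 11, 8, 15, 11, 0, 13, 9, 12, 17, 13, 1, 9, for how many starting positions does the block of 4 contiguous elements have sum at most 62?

14

(20, 1, 20, 20) → sum 61  ≤ 62 ✓
(1, 20, 20, 20) → sum 61  ≤ 62 ✓
(20, 20, 20, 10) → sum 70
(20, 20, 10, 11) → sum 61  ≤ 62 ✓
(20, 10, 11, 8) → sum 49  ≤ 62 ✓
(10, 11, 8, 15) → sum 44  ≤ 62 ✓
(11, 8, 15, 11) → sum 45  ≤ 62 ✓
(8, 15, 11, 0) → sum 34  ≤ 62 ✓
(15, 11, 0, 13) → sum 39  ≤ 62 ✓
(11, 0, 13, 9) → sum 33  ≤ 62 ✓
(0, 13, 9, 12) → sum 34  ≤ 62 ✓
(13, 9, 12, 17) → sum 51  ≤ 62 ✓
(9, 12, 17, 13) → sum 51  ≤ 62 ✓
(12, 17, 13, 1) → sum 43  ≤ 62 ✓
(17, 13, 1, 9) → sum 40  ≤ 62 ✓
14 windows satisfy the condition.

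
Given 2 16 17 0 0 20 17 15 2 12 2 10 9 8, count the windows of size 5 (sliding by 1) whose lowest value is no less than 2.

5

[2, 16, 17, 0, 0] → min 0
[16, 17, 0, 0, 20] → min 0
[17, 0, 0, 20, 17] → min 0
[0, 0, 20, 17, 15] → min 0
[0, 20, 17, 15, 2] → min 0
[20, 17, 15, 2, 12] → min 2  ≥ 2 ✓
[17, 15, 2, 12, 2] → min 2  ≥ 2 ✓
[15, 2, 12, 2, 10] → min 2  ≥ 2 ✓
[2, 12, 2, 10, 9] → min 2  ≥ 2 ✓
[12, 2, 10, 9, 8] → min 2  ≥ 2 ✓
5 windows satisfy the condition.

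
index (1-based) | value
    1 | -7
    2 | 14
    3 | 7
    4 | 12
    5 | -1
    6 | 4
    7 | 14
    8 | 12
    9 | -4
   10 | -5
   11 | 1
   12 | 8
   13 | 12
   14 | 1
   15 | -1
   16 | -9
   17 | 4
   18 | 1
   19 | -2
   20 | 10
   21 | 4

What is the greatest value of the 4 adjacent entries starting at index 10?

12

Elements at indices 10..13: -5, 1, 8, 12
max(-5, 1, 8, 12) = 12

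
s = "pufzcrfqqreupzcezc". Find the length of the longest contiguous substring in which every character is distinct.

[p] len 1
[p, u] len 2
[p, u, f] len 3
[p, u, f, z] len 4
[p, u, f, z, c] len 5
[p, u, f, z, c, r] len 6
[z, c, r, f] len 4
[z, c, r, f, q] len 5
[q] len 1
[q, r] len 2
[q, r, e] len 3
[q, r, e, u] len 4
[q, r, e, u, p] len 5
[q, r, e, u, p, z] len 6
[q, r, e, u, p, z, c] len 7
[u, p, z, c, e] len 5
[c, e, z] len 3
[e, z, c] len 3
Longest all-distinct length: 7.

7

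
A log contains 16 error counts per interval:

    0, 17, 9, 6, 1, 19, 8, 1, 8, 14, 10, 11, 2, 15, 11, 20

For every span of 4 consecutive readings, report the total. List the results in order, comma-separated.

(0, 17, 9, 6) → sum 32
(17, 9, 6, 1) → sum 33
(9, 6, 1, 19) → sum 35
(6, 1, 19, 8) → sum 34
(1, 19, 8, 1) → sum 29
(19, 8, 1, 8) → sum 36
(8, 1, 8, 14) → sum 31
(1, 8, 14, 10) → sum 33
(8, 14, 10, 11) → sum 43
(14, 10, 11, 2) → sum 37
(10, 11, 2, 15) → sum 38
(11, 2, 15, 11) → sum 39
(2, 15, 11, 20) → sum 48

32, 33, 35, 34, 29, 36, 31, 33, 43, 37, 38, 39, 48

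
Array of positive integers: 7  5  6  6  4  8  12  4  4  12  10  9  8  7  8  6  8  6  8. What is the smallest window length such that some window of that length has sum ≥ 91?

12

add 7: running sum 7 < 91
add 5: running sum 12 < 91
add 6: running sum 18 < 91
add 6: running sum 24 < 91
add 4: running sum 28 < 91
add 8: running sum 36 < 91
add 12: running sum 48 < 91
add 4: running sum 52 < 91
add 4: running sum 56 < 91
add 12: running sum 68 < 91
add 10: running sum 78 < 91
add 9: running sum 87 < 91
add 8: shortest ending here [7, 5, 6, 6, 4, 8, 12, 4, 4, 12, 10, 9, 8] sum 95, len 13
add 7: shortest ending here [5, 6, 6, 4, 8, 12, 4, 4, 12, 10, 9, 8, 7] sum 95, len 13
add 8: shortest ending here [6, 4, 8, 12, 4, 4, 12, 10, 9, 8, 7, 8] sum 92, len 12
add 6: shortest ending here [4, 8, 12, 4, 4, 12, 10, 9, 8, 7, 8, 6] sum 92, len 12
add 8: shortest ending here [8, 12, 4, 4, 12, 10, 9, 8, 7, 8, 6, 8] sum 96, len 12
add 6: shortest ending here [12, 4, 4, 12, 10, 9, 8, 7, 8, 6, 8, 6] sum 94, len 12
add 8: shortest ending here [12, 4, 4, 12, 10, 9, 8, 7, 8, 6, 8, 6, 8] sum 102, len 13
Shortest qualifying length: 12.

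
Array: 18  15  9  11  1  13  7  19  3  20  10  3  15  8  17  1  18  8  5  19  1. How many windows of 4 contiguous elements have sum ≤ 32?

2

(18, 15, 9, 11) → sum 53
(15, 9, 11, 1) → sum 36
(9, 11, 1, 13) → sum 34
(11, 1, 13, 7) → sum 32  ≤ 32 ✓
(1, 13, 7, 19) → sum 40
(13, 7, 19, 3) → sum 42
(7, 19, 3, 20) → sum 49
(19, 3, 20, 10) → sum 52
(3, 20, 10, 3) → sum 36
(20, 10, 3, 15) → sum 48
(10, 3, 15, 8) → sum 36
(3, 15, 8, 17) → sum 43
(15, 8, 17, 1) → sum 41
(8, 17, 1, 18) → sum 44
(17, 1, 18, 8) → sum 44
(1, 18, 8, 5) → sum 32  ≤ 32 ✓
(18, 8, 5, 19) → sum 50
(8, 5, 19, 1) → sum 33
2 windows satisfy the condition.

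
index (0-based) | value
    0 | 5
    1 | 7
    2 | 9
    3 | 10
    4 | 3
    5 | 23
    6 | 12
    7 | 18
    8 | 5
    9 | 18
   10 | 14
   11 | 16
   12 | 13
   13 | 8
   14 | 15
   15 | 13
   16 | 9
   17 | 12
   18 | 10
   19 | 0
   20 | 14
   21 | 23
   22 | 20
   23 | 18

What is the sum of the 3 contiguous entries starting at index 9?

48

Elements at indices 9..11: 18, 14, 16
sum(18, 14, 16) = 48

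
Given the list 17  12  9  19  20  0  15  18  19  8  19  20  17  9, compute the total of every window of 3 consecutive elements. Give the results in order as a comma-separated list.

38, 40, 48, 39, 35, 33, 52, 45, 46, 47, 56, 46

[17, 12, 9] → sum 38
[12, 9, 19] → sum 40
[9, 19, 20] → sum 48
[19, 20, 0] → sum 39
[20, 0, 15] → sum 35
[0, 15, 18] → sum 33
[15, 18, 19] → sum 52
[18, 19, 8] → sum 45
[19, 8, 19] → sum 46
[8, 19, 20] → sum 47
[19, 20, 17] → sum 56
[20, 17, 9] → sum 46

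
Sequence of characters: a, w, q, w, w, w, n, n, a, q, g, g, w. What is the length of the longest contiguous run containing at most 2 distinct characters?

5

Extend right; when distinct count exceeds 2, shrink from the left:
add a: window [a] (1 distinct), len 1
add w: window [a, w] (2 distinct), len 2
add q: window [w, q] (2 distinct), len 2
add w: window [w, q, w] (2 distinct), len 3
add w: window [w, q, w, w] (2 distinct), len 4
add w: window [w, q, w, w, w] (2 distinct), len 5
add n: window [w, w, w, n] (2 distinct), len 4
add n: window [w, w, w, n, n] (2 distinct), len 5
add a: window [n, n, a] (2 distinct), len 3
add q: window [a, q] (2 distinct), len 2
add g: window [q, g] (2 distinct), len 2
add g: window [q, g, g] (2 distinct), len 3
add w: window [g, g, w] (2 distinct), len 3
Longest length with ≤2 distinct: 5.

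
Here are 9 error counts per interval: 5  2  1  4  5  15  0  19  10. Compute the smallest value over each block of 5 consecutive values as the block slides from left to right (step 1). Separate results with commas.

(5, 2, 1, 4, 5) → min 1
(2, 1, 4, 5, 15) → min 1
(1, 4, 5, 15, 0) → min 0
(4, 5, 15, 0, 19) → min 0
(5, 15, 0, 19, 10) → min 0

1, 1, 0, 0, 0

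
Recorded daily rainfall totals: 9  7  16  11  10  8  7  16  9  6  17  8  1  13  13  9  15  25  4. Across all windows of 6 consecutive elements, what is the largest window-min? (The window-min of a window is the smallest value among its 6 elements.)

7

9 7 16 11 10 8 → min 7
7 16 11 10 8 7 → min 7
16 11 10 8 7 16 → min 7
11 10 8 7 16 9 → min 7
10 8 7 16 9 6 → min 6
8 7 16 9 6 17 → min 6
7 16 9 6 17 8 → min 6
16 9 6 17 8 1 → min 1
9 6 17 8 1 13 → min 1
6 17 8 1 13 13 → min 1
17 8 1 13 13 9 → min 1
8 1 13 13 9 15 → min 1
1 13 13 9 15 25 → min 1
13 13 9 15 25 4 → min 4
Largest of these is 7.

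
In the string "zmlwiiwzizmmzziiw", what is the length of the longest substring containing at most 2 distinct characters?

5

add z: window [z] (1 distinct), len 1
add m: window [z, m] (2 distinct), len 2
add l: window [m, l] (2 distinct), len 2
add w: window [l, w] (2 distinct), len 2
add i: window [w, i] (2 distinct), len 2
add i: window [w, i, i] (2 distinct), len 3
add w: window [w, i, i, w] (2 distinct), len 4
add z: window [w, z] (2 distinct), len 2
add i: window [z, i] (2 distinct), len 2
add z: window [z, i, z] (2 distinct), len 3
add m: window [z, m] (2 distinct), len 2
add m: window [z, m, m] (2 distinct), len 3
add z: window [z, m, m, z] (2 distinct), len 4
add z: window [z, m, m, z, z] (2 distinct), len 5
add i: window [z, z, i] (2 distinct), len 3
add i: window [z, z, i, i] (2 distinct), len 4
add w: window [i, i, w] (2 distinct), len 3
Longest length with ≤2 distinct: 5.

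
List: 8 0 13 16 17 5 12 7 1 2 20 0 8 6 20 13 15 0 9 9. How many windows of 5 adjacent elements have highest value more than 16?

8 0 13 16 17 → max 17  > 16 ✓
0 13 16 17 5 → max 17  > 16 ✓
13 16 17 5 12 → max 17  > 16 ✓
16 17 5 12 7 → max 17  > 16 ✓
17 5 12 7 1 → max 17  > 16 ✓
5 12 7 1 2 → max 12
12 7 1 2 20 → max 20  > 16 ✓
7 1 2 20 0 → max 20  > 16 ✓
1 2 20 0 8 → max 20  > 16 ✓
2 20 0 8 6 → max 20  > 16 ✓
20 0 8 6 20 → max 20  > 16 ✓
0 8 6 20 13 → max 20  > 16 ✓
8 6 20 13 15 → max 20  > 16 ✓
6 20 13 15 0 → max 20  > 16 ✓
20 13 15 0 9 → max 20  > 16 ✓
13 15 0 9 9 → max 15
14 windows satisfy the condition.

14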